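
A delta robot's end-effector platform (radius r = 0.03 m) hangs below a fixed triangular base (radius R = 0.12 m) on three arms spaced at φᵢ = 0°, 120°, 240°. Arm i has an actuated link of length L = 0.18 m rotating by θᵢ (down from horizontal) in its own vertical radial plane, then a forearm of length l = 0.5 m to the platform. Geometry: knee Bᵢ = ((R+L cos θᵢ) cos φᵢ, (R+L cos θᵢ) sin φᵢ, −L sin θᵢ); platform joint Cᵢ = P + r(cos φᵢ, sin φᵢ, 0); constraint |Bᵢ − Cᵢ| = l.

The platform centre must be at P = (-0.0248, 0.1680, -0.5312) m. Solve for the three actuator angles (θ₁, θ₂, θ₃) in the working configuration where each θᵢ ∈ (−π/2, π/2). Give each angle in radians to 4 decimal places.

rotate P by −φ1: (-0.0248, 0.1680, -0.5312)
  A=0.1148, B=-0.5312, C=(l²−L²−A²−y'²−z²)/(2L)=-0.2944
  γ=atan2(-0.5312,0.1148)=-1.3580;  ψ=arccos(-0.5417)=2.1432;  θ1=γ+ψ≈0.7853
arm 2 (φ=120.0°): x'=0.1579, y'=-0.0625
  A=-0.0679, B=-0.5312, C=(l²−L²−A²−y'²−z²)/(2L)=-0.2030
  θ2 = atan2(B,A) + arccos(C/0.5355) = 0.2617
arm 3 (φ=240.0°): x'=-0.1331, y'=-0.1055
  e−x'=0.2231;  (l²−L²−(e−x')²−y'²−z²)/2L = -0.3485
  √(A²+B²)=0.5761;  θ3 = -1.1732+2.2205 ≈ 1.0473

θ₁ = 0.7853, θ₂ = 0.2617, θ₃ = 1.0473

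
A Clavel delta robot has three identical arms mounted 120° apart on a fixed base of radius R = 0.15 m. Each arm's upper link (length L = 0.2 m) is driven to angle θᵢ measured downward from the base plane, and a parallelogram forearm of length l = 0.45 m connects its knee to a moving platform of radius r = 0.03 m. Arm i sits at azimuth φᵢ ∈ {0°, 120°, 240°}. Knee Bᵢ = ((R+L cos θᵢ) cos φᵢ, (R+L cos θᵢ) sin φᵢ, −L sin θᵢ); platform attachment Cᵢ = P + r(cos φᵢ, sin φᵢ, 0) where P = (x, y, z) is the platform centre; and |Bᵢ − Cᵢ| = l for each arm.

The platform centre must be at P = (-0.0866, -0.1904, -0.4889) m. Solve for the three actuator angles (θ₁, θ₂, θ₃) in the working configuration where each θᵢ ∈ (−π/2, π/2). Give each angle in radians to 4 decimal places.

arm 1 (φ=0.0°): x'=-0.0866, y'=-0.1904
  A=0.2066, B=-0.4889, C=(l²−L²−A²−y'²−z²)/(2L)=-0.3886
  θ1 = atan2(B,A) + arccos(C/0.5308) = 1.2214
φ2=120.0° → target in arm frame (-0.1216, 0.1702)
  A cos θ + B sin θ = C:  0.2416·cos θ + -0.4889·sin θ = -0.4096
  γ=atan2(-0.4889,0.2416)=-1.1118;  ψ=arccos(-0.7512)=2.4206;  θ2=γ+ψ≈1.3088
φ3=240.0° → target in arm frame (0.2082, 0.0202)
  e−x'=-0.0882;  (l²−L²−(e−x')²−y'²−z²)/2L = -0.2118
  θ3 = atan2(B,A) + arccos(C/0.4968) = 0.2619

θ₁ = 1.2214, θ₂ = 1.3088, θ₃ = 0.2619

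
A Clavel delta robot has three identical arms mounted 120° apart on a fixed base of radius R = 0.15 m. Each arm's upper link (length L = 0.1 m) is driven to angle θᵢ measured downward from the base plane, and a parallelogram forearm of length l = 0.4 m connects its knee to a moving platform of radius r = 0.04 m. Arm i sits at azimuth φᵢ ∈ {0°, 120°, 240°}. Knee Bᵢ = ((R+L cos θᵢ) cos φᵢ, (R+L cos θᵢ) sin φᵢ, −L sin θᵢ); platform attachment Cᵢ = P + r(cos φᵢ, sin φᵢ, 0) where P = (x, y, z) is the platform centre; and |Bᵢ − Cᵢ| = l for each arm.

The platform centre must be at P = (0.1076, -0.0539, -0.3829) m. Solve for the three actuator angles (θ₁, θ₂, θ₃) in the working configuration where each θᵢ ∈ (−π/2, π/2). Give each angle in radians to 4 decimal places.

θ₁ = 0.0000, θ₂ = 1.0476, θ₃ = 0.6112

arm 1 (φ=0.0°): x'=0.1076, y'=-0.0539
  A cos θ + B sin θ = C:  0.0024·cos θ + -0.3829·sin θ = 0.0024
  γ=atan2(-0.3829,0.0024)=-1.5645;  ψ=arccos(0.0062)=1.5646;  θ1=γ+ψ≈0.0000
arm 2 (φ=120.0°): x'=-0.1005, y'=-0.0662
  A cos θ + B sin θ = C:  0.2105·cos θ + -0.3829·sin θ = -0.2265
  θ2 = atan2(B,A) + arccos(C/0.4369) = 1.0476
φ3=240.0° → target in arm frame (-0.0071, 0.1201)
  A=0.1171, B=-0.3829, C=(l²−L²−A²−y'²−z²)/(2L)=-0.1238
  θ3 = atan2(B,A) + arccos(C/0.4004) = 0.6112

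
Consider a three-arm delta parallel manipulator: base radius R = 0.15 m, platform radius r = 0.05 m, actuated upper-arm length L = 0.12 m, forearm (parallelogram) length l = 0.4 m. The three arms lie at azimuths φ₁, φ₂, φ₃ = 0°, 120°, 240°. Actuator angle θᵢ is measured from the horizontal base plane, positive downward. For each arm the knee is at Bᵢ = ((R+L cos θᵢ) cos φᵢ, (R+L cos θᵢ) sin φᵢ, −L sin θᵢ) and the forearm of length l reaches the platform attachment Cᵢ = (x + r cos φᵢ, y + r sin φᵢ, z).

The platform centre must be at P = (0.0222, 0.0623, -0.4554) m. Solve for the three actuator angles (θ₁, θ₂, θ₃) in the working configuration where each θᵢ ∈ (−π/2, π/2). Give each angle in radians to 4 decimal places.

φ1=0.0° → target in arm frame (0.0222, 0.0623)
  e−x'=0.0778;  (l²−L²−(e−x')²−y'²−z²)/2L = -0.2988
  θ1 = atan2(B,A) + arccos(C/0.4620) = 0.8727
φ2=120.0° → target in arm frame (0.0429, -0.0504)
  e−x'=0.0571;  (l²−L²−(e−x')²−y'²−z²)/2L = -0.2816
  γ=atan2(-0.4554,0.0571)=-1.4460;  ψ=arccos(-0.6136)=2.2314;  θ2=γ+ψ≈0.7855
φ3=240.0° → target in arm frame (-0.0651, -0.0119)
  A cos θ + B sin θ = C:  0.1651·cos θ + -0.4554·sin θ = -0.3716
  θ3 = atan2(B,A) + arccos(C/0.4844) = 1.2220

θ₁ = 0.8727, θ₂ = 0.7855, θ₃ = 1.2220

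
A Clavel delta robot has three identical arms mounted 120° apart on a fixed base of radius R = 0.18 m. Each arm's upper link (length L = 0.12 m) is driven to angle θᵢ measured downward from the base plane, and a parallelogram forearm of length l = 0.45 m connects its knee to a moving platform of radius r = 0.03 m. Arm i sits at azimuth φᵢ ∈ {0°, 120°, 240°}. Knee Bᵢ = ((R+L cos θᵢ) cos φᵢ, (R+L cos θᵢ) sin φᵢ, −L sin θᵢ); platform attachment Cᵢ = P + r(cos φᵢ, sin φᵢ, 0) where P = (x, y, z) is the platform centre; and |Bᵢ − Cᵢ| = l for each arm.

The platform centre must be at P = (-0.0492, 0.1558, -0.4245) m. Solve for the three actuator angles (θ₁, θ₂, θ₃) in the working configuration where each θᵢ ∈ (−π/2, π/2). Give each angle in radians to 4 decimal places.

θ₁ = 0.9601, θ₂ = -0.0869, θ₃ = 1.2220

φ1=0.0° → target in arm frame (-0.0492, 0.1558)
  e−x'=0.1992;  (l²−L²−(e−x')²−y'²−z²)/2L = -0.2336
  γ=atan2(-0.4245,0.1992)=-1.1320;  ψ=arccos(-0.4981)=2.0922;  θ1=γ+ψ≈0.9601
φ2=120.0° → target in arm frame (0.1595, -0.0353)
  A cos θ + B sin θ = C:  -0.0095·cos θ + -0.4245·sin θ = 0.0273
  √(A²+B²)=0.4246;  θ2 = -1.5932+1.5063 ≈ -0.0869
rotate P by −φ3: (-0.1103, -0.1205, -0.4245)
  A=0.2603, B=-0.4245, C=(l²−L²−A²−y'²−z²)/(2L)=-0.3100
  θ3 = atan2(B,A) + arccos(C/0.4980) = 1.2220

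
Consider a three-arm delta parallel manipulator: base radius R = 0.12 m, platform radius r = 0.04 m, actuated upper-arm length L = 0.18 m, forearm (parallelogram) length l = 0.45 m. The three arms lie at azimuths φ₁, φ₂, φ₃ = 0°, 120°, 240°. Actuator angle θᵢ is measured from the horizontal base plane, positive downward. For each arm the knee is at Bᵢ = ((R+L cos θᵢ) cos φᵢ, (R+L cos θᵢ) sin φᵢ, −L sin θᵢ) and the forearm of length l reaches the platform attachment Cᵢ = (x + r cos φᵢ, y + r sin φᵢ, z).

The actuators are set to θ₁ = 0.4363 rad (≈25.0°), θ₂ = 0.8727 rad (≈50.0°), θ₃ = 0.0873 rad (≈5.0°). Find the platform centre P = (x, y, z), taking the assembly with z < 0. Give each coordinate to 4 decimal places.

φ1=0.0°: virtual centre (0.2431, 0.0000, -0.0761), radius l
φ2=120.0°: virtual centre (-0.0978, 0.1695, -0.1379), radius l
arm 3 at φ=240.0°: e+L cos θ3 = 0.2593;  O3 = (-0.1297, -0.2246, -0.0157)
subtract pairs → two planes through P
[-0.6820 0.3390 -0.1237]·P = -0.0076;  [-0.7456 -0.4491 0.1207]·P = 0.0026
Cramer: x(z) = 0.0045-0.0261z;  y(z) = -0.0133+0.3122z
sphere 1 gives Az²+Bz+C=0 with A=1.0982, B=0.1563, C=-0.1396;  B²−4AC=0.6377;  roots -0.4347, 0.2924;  negative root z = -0.4347
x = 0.0159, y = -0.1490

(0.0159, -0.1490, -0.4347)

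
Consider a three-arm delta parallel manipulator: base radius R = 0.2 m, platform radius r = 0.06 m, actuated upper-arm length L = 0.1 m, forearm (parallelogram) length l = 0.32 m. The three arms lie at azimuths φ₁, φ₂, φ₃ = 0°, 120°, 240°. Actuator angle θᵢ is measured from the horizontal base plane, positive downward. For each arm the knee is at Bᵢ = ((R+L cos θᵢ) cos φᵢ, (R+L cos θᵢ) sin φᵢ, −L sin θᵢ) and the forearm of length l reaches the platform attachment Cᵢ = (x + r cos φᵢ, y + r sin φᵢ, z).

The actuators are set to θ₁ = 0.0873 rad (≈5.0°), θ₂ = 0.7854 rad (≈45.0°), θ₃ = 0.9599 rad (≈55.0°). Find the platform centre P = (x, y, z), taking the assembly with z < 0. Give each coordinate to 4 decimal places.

(0.0702, 0.0155, -0.2797)

O1 = (0.2396·cos0.0°, 0.2396·sin0.0°, -0.0087) = (0.2396, 0.0000, -0.0087)
O2 = (0.2107·cos120.0°, 0.2107·sin120.0°, -0.0707) = (-0.1054, 0.1825, -0.0707)
arm 3 at φ=240.0°: e+L cos θ3 = 0.1974;  O3 = (-0.0987, -0.1709, -0.0819)
eliminate P² terms by subtracting sphere 1 from 2 and 3
plane₁₂: -0.6899x+0.3650y+-0.1240z = -0.0081
Cramer: x(z) = 0.0147-0.1985z;  y(z) = 0.0056-0.0354z
into |P−O₁|² = l²: 1.0406z² + 0.1063z + -0.0517 = 0;  Δ = 0.2265;  z = -0.2797 or 0.1776 → z<0 root = -0.2797
x = 0.0702, y = 0.0155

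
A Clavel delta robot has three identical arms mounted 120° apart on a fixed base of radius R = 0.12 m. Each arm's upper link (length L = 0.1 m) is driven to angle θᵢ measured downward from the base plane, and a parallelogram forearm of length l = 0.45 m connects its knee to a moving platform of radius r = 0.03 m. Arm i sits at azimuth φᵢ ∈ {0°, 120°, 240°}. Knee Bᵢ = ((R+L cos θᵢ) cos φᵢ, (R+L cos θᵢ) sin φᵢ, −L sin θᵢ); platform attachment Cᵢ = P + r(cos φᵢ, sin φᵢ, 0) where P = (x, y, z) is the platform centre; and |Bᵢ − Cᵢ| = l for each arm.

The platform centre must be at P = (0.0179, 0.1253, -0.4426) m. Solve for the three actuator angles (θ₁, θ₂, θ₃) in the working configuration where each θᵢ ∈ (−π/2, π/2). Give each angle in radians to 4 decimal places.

arm 1 (φ=0.0°): x'=0.0179, y'=0.1253
  A=0.0721, B=-0.4426, C=(l²−L²−A²−y'²−z²)/(2L)=-0.1215
  γ=atan2(-0.4426,0.0721)=-1.4093;  ψ=arccos(-0.2709)=1.8451;  θ1=γ+ψ≈0.4358
arm 2 (φ=120.0°): x'=0.0996, y'=-0.0782
  e−x'=-0.0096;  (l²−L²−(e−x')²−y'²−z²)/2L = -0.0480
  θ2 = atan2(B,A) + arccos(C/0.4427) = 0.0870
arm 3 (φ=240.0°): x'=-0.1175, y'=-0.0471
  A=0.2075, B=-0.4426, C=(l²−L²−A²−y'²−z²)/(2L)=-0.2433
  θ3 = atan2(B,A) + arccos(C/0.4888) = 0.9593

θ₁ = 0.4358, θ₂ = 0.0870, θ₃ = 0.9593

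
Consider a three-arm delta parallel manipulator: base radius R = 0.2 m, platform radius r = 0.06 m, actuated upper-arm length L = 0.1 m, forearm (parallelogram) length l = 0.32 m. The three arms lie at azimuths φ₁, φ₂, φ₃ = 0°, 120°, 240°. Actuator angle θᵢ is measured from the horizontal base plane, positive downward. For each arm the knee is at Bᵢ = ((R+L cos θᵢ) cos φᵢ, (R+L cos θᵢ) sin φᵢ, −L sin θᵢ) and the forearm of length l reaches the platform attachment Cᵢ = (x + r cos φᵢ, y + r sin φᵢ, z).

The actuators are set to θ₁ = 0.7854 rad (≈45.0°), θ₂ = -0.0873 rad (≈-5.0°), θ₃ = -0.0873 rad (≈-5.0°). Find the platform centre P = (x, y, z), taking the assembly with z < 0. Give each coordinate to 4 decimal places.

(-0.0673, 0.0000, -0.2291)

arm 1 at φ=0.0°: e+L cos θ1 = 0.2107;  O1 = (0.2107, 0.0000, -0.0707)
φ2=120.0°: virtual centre (-0.1198, 0.2075, 0.0087), radius l
O3 = (0.2396·cos240.0°, 0.2396·sin240.0°, 0.0087) = (-0.1198, -0.2075, 0.0087)
|O₂|²−|O₁|² = 0.0081;  |O₃|²−|O₁|² = 0.0081
[-0.6610 0.4150 0.1589]·P = 0.0081;  [-0.6610 -0.4150 0.1589]·P = 0.0081
Cramer: x(z) = -0.0122+0.2403z;  y(z) = 0.0000-0.0000z
into |P−O₁|² = l²: 1.0578z² + 0.0343z + -0.0477 = 0;  Δ = 0.2030;  z = -0.2291 or 0.1968 → z<0 root = -0.2291
x = -0.0673, y = 0.0000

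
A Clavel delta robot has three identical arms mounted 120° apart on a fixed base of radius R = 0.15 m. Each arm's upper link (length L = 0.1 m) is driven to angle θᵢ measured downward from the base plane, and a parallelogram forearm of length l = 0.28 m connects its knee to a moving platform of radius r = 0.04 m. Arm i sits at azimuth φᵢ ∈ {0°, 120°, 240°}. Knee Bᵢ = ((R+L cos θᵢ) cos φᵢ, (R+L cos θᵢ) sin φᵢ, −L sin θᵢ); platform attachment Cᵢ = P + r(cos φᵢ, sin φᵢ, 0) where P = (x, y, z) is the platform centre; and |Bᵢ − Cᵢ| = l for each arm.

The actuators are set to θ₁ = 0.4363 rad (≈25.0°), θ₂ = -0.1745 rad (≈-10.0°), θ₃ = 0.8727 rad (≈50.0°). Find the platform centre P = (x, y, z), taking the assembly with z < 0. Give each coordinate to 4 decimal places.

(-0.0023, 0.0738, -0.2205)

φ1=0.0°: virtual centre (0.2006, 0.0000, -0.0423), radius l
S2 = (0.2085·cos120.0°, 0.2085·sin120.0°, 0.0174) = (-0.1042, 0.1806, 0.0174)
S3 = (0.1743·cos240.0°, 0.1743·sin240.0°, -0.0766) = (-0.0871, -0.1509, -0.0766)
subtract pairs → two planes through P
plane₁₂: -0.6097x+0.3611y+0.1192z = 0.0017
Cramer: x(z) = 0.0040+0.0285z;  y(z) = 0.0116-0.2820z
into |P−S₁|² = l²: 1.0803z² + 0.0668z + -0.0378 = 0;  Δ = 0.1679;  z = -0.2205 or 0.1587 → z<0 root = -0.2205
x = -0.0023, y = 0.0738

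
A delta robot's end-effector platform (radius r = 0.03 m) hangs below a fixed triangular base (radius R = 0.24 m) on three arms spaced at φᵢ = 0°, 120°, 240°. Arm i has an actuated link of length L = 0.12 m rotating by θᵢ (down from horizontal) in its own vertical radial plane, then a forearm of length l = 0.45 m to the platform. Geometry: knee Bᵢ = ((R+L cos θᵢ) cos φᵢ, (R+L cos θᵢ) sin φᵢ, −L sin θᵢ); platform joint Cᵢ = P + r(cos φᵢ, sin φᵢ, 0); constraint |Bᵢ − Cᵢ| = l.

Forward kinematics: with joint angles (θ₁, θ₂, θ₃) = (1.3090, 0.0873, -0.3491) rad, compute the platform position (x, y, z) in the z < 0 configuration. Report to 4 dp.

(-0.1524, -0.0287, -0.3325)

φ1=0.0°: virtual centre (0.2411, 0.0000, -0.1159), radius l
arm 2 at φ=120.0°: e+L cos θ2 = 0.3295;  S2 = (-0.1648, 0.2854, -0.0105)
arm 3 at φ=240.0°: e+L cos θ3 = 0.3228;  S3 = (-0.1614, -0.2795, 0.0410)
|S₂|²−|S₁|² = 0.0372;  |S₃|²−|S₁|² = 0.0343
[-0.8117 0.5708 0.2109]·P = 0.0372;  [-0.8049 -0.5590 0.3139]·P = 0.0343
det = 0.9132;  x = -0.0442+0.3253z,  y = 0.0023+0.0931z
into |P−S₁|² = l²: 1.1145z² + 0.0466z + -0.1077 = 0;  Δ = 0.4822;  z = -0.3325 or 0.2906 → z<0 root = -0.3325
x = -0.1524, y = -0.0287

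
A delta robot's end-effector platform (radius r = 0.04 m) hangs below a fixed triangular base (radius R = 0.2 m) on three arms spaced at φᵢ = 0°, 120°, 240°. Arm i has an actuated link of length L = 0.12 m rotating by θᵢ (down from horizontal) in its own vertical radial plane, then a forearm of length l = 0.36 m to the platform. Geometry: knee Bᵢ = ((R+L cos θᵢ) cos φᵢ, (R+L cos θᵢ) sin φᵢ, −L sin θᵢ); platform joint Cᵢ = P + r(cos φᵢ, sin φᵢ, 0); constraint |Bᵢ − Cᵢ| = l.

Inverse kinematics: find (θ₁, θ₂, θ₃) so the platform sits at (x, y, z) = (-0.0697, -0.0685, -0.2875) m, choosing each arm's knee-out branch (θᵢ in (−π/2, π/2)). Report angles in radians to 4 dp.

θ₁ = 0.9600, θ₂ = 0.6981, θ₃ = -0.1744

rotate P by −φ1: (-0.0697, -0.0685, -0.2875)
  A cos θ + B sin θ = C:  0.2297·cos θ + -0.2875·sin θ = -0.1038
  θ1 = atan2(B,A) + arccos(C/0.3680) = 0.9600
rotate P by −φ2: (-0.0245, 0.0946, -0.2875)
  A=0.1845, B=-0.2875, C=(l²−L²−A²−y'²−z²)/(2L)=-0.0435
  θ2 = atan2(B,A) + arccos(C/0.3416) = 0.6981
φ3=240.0° → target in arm frame (0.0942, -0.0261)
  e−x'=0.0658;  (l²−L²−(e−x')²−y'²−z²)/2L = 0.1147
  θ3 = atan2(B,A) + arccos(C/0.2949) = -0.1744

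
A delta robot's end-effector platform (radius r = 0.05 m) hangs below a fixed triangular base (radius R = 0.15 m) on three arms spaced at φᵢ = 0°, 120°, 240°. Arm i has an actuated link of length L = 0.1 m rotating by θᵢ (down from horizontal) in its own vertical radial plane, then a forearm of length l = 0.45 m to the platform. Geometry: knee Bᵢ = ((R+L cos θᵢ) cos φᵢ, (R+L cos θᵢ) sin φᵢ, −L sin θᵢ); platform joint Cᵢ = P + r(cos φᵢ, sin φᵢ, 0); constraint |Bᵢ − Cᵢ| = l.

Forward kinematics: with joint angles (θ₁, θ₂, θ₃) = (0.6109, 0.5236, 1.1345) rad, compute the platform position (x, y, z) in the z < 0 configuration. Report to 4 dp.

O1 = (0.1819·cos0.0°, 0.1819·sin0.0°, -0.0574) = (0.1819, 0.0000, -0.0574)
φ2=120.0°: virtual centre (-0.0933, 0.1616, -0.0500), radius l
O3 = (0.1423·cos240.0°, 0.1423·sin240.0°, -0.0906) = (-0.0711, -0.1232, -0.0906)
subtract pairs → two planes through P
linear system: -0.5504x+0.3232y = 0.0009−0.0147z; -0.5061x+-0.2464y = -0.0079−-0.0665z
det = 0.2992;  x = 0.0078+-0.0598z,  y = 0.0162+-0.1473z
sphere 1 gives Az²+Bz+C=0 with A=1.0253, B=0.1308, C=-0.1686;  B²−4AC=0.7087;  roots -0.4743, 0.3468;  negative root z = -0.4743
x = 0.0361, y = 0.0861

(0.0361, 0.0861, -0.4743)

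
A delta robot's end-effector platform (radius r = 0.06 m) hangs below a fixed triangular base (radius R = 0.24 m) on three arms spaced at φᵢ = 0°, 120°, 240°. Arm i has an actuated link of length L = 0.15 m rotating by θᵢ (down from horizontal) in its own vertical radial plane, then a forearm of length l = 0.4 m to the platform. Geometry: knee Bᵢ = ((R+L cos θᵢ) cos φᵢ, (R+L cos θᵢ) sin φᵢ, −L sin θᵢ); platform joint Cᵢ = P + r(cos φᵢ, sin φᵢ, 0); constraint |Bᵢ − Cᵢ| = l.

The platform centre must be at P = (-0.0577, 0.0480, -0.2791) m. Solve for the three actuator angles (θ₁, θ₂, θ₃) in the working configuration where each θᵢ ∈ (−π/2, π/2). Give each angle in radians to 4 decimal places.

φ1=0.0° → target in arm frame (-0.0577, 0.0480)
  e−x'=0.2377;  (l²−L²−(e−x')²−y'²−z²)/2L = 0.0027
  √(A²+B²)=0.3666;  θ1 = -0.8653+1.5635 ≈ 0.6982
φ2=120.0° → target in arm frame (0.0704, 0.0260)
  e−x'=0.1096;  (l²−L²−(e−x')²−y'²−z²)/2L = 0.1564
  θ2 = atan2(B,A) + arccos(C/0.2998) = -0.1746
φ3=240.0° → target in arm frame (-0.0127, -0.0740)
  A=0.1927, B=-0.2791, C=(l²−L²−A²−y'²−z²)/(2L)=0.0566
  γ=atan2(-0.2791,0.1927)=-0.9665;  ψ=arccos(0.1670)=1.4030;  θ3=γ+ψ≈0.4366

θ₁ = 0.6982, θ₂ = -0.1746, θ₃ = 0.4366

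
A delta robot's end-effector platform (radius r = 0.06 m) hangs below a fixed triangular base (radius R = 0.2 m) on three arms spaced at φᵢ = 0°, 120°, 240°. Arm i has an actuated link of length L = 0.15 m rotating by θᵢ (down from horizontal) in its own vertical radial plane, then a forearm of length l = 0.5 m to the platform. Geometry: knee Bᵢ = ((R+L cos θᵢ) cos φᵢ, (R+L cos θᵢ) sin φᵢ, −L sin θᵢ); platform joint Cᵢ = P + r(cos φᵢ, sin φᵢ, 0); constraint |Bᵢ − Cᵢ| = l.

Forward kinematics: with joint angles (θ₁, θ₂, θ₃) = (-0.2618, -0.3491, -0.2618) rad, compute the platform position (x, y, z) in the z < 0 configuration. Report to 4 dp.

(-0.0048, 0.0083, -0.3686)

arm 1 at φ=0.0°: (R−r)+L cos θ1 = 0.2849;  S1 = (0.2849, 0.0000, 0.0388)
φ2=120.0°: virtual centre (-0.1405, 0.2433, 0.0513), radius l
S3 = (0.2849·cos240.0°, 0.2849·sin240.0°, 0.0388) = (-0.1424, -0.2467, 0.0388)
eliminate P² terms by subtracting sphere 1 from 2 and 3
linear system: -0.8507x+0.4866y = -0.0011−0.0250z; -0.8547x+-0.4934y = 0.0000−0.0000z
Cramer: x(z) = 0.0007+0.0147z;  y(z) = -0.0011-0.0255z
into |P−S₁|² = l²: 1.0009z² + -0.0860z + -0.1677 = 0;  Δ = 0.6788;  z = -0.3686 or 0.4545 → z<0 root = -0.3686
x = -0.0048, y = 0.0083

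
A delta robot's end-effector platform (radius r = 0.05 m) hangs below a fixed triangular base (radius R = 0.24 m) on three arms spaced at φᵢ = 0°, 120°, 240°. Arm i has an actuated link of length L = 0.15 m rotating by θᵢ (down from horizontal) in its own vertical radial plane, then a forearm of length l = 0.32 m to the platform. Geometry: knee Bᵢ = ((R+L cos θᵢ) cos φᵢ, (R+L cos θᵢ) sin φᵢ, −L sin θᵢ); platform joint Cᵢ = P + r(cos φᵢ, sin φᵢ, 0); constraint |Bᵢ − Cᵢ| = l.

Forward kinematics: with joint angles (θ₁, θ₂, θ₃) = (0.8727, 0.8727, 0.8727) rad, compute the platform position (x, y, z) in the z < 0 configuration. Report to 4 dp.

arm 1 at φ=0.0°: (R−r)+L cos θ1 = 0.2864;  centre 1 = (0.2864, 0.0000, -0.1149)
centre 2 = (0.2864·cos120.0°, 0.2864·sin120.0°, -0.1149) = (-0.1432, 0.2480, -0.1149)
centre 3 = (0.2864·cos240.0°, 0.2864·sin240.0°, -0.1149) = (-0.1432, -0.2480, -0.1149)
eliminate P² terms by subtracting sphere 1 from 2 and 3
[-0.8592 0.4961 0.0000]·P = 0.0000;  [-0.8592 -0.4961 0.0000]·P = 0.0000
det = 0.8525;  x = 0.0000+0.0000z,  y = 0.0000+0.0000z
sphere 1 gives Az²+Bz+C=0 with A=1.0000, B=0.2298, C=-0.0072;  B²−4AC=0.0815;  roots -0.2576, 0.0278;  negative root z = -0.2576
x = 0.0000, y = 0.0000

(0.0000, 0.0000, -0.2576)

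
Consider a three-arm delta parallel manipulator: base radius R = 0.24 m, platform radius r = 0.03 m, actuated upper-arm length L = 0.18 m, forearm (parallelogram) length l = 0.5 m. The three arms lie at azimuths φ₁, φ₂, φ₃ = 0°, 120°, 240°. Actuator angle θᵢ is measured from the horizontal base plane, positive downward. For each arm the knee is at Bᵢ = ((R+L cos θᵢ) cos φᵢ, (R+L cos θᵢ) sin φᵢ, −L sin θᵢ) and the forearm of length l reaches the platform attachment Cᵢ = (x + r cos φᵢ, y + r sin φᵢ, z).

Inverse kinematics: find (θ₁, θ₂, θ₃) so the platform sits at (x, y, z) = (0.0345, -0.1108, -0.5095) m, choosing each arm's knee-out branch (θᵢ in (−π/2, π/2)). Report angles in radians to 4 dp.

θ₁ = 0.7857, θ₂ = 1.3093, θ₃ = 0.6109

φ1=0.0° → target in arm frame (0.0345, -0.1108)
  e−x'=0.1755;  (l²−L²−(e−x')²−y'²−z²)/2L = -0.2363
  γ=atan2(-0.5095,0.1755)=-1.2391;  ψ=arccos(-0.4385)=2.0247;  θ1=γ+ψ≈0.7857
rotate P by −φ2: (-0.1132, 0.0255, -0.5095)
  A cos θ + B sin θ = C:  0.3232·cos θ + -0.5095·sin θ = -0.4086
  θ2 = atan2(B,A) + arccos(C/0.6034) = 1.3093
φ3=240.0° → target in arm frame (0.0787, 0.0853)
  A cos θ + B sin θ = C:  0.1313·cos θ + -0.5095·sin θ = -0.1847
  √(A²+B²)=0.5261;  θ3 = -1.3186+1.9295 ≈ 0.6109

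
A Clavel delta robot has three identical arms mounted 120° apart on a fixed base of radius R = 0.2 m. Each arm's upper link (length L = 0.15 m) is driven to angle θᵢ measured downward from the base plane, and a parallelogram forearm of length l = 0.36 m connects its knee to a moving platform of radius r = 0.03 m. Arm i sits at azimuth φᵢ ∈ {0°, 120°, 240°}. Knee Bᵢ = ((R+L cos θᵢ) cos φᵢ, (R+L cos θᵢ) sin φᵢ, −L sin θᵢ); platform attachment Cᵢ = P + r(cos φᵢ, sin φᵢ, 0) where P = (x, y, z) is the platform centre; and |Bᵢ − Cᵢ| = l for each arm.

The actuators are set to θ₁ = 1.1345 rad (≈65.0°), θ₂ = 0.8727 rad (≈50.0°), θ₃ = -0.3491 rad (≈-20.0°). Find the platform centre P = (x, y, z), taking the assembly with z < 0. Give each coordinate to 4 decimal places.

φ1=0.0°: virtual centre (0.2334, 0.0000, -0.1359), radius l
S2 = (0.2664·cos120.0°, 0.2664·sin120.0°, -0.1149) = (-0.1332, 0.2307, -0.1149)
φ3=240.0°: virtual centre (-0.1555, -0.2693, 0.0513), radius l
|S₂|²−|S₁|² = 0.0112;  |S₃|²−|S₁|² = 0.0264
plane₁₂: -0.7332x+0.4614y+0.0421z = 0.0112
Cramer: x(z) = -0.0242+0.2593z;  y(z) = -0.0141+0.3209z
quadratic in z: (1.1702)z²+(0.1293)z+(-0.0446)=0, √Δ=0.4748 → z ∈ {-0.2581, 0.1476}; z = -0.2581 (taking z<0)
x = -0.0911, y = -0.0969

(-0.0911, -0.0969, -0.2581)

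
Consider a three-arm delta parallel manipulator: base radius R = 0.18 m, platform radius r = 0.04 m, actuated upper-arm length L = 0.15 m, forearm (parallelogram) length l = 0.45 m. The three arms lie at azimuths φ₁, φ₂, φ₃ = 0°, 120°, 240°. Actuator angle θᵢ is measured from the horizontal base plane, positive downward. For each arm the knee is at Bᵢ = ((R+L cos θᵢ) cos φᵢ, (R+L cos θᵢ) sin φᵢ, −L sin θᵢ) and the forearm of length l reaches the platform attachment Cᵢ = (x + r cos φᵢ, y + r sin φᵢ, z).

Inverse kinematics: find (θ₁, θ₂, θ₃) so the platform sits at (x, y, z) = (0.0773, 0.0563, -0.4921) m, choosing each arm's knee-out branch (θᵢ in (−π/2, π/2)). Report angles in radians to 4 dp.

arm 1 (φ=0.0°): x'=0.0773, y'=0.0563
  e−x'=0.0627;  (l²−L²−(e−x')²−y'²−z²)/2L = -0.2309
  θ1 = atan2(B,A) + arccos(C/0.4961) = 0.6108
arm 2 (φ=120.0°): x'=0.0101, y'=-0.0951
  A cos θ + B sin θ = C:  0.1299·cos θ + -0.4921·sin θ = -0.2936
  θ2 = atan2(B,A) + arccos(C/0.5090) = 0.8729
arm 3 (φ=240.0°): x'=-0.0874, y'=0.0388
  A=0.2274, B=-0.4921, C=(l²−L²−A²−y'²−z²)/(2L)=-0.3846
  √(A²+B²)=0.5421;  θ3 = -1.1379+2.3595 ≈ 1.2216

θ₁ = 0.6108, θ₂ = 0.8729, θ₃ = 1.2216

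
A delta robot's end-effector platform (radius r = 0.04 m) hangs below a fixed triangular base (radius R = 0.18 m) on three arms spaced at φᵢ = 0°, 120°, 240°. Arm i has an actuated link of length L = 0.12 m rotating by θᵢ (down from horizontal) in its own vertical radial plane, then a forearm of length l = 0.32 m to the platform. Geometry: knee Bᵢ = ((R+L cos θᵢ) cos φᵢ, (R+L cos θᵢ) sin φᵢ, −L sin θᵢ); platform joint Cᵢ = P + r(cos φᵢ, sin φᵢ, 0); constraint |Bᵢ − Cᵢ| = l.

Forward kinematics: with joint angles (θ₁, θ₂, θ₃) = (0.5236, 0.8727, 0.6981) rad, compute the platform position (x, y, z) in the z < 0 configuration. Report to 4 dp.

S1 = (0.2439·cos0.0°, 0.2439·sin0.0°, -0.0600) = (0.2439, 0.0000, -0.0600)
S2 = (0.2171·cos120.0°, 0.2171·sin120.0°, -0.0919) = (-0.1086, 0.1880, -0.0919)
φ3=240.0°: virtual centre (-0.1160, -0.2009, -0.0771), radius l
|S₂|²−|S₁|² = -0.0075;  |S₃|²−|S₁|² = -0.0034
linear system: -0.7050x+0.3761y = -0.0075−-0.0639z; -0.7198x+-0.4017y = -0.0034−-0.0343z
Cramer: x(z) = 0.0077-0.0696z;  y(z) = -0.0055+0.0394z
quadratic in z: (1.0064)z²+(0.1524)z+(-0.0430)=0, √Δ=0.4430 → z ∈ {-0.2958, 0.1444}; z = -0.2958 (taking z<0)
x = 0.0283, y = -0.0171

(0.0283, -0.0171, -0.2958)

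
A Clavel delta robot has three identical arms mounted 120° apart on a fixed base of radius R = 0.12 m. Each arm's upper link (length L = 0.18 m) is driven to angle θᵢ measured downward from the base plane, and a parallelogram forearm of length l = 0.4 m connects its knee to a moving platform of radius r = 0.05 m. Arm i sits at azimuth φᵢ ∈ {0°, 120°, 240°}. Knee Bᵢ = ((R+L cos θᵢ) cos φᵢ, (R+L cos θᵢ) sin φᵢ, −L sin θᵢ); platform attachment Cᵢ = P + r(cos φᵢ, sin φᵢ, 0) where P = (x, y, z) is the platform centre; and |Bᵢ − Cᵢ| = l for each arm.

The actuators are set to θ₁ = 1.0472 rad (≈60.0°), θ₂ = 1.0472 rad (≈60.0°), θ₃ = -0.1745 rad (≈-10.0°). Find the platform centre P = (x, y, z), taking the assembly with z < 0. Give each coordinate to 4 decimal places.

(-0.1146, -0.1986, -0.3683)

φ1=0.0°: virtual centre (0.1600, 0.0000, -0.1559), radius l
φ2=120.0°: virtual centre (-0.0800, 0.1386, -0.1559), radius l
arm 3 at φ=240.0°: (R−r)+L cos θ3 = 0.2473;  S3 = (-0.1236, -0.2141, 0.0313)
|S₂|²−|S₁|² = 0.0000;  |S₃|²−|S₁|² = 0.0122
[-0.4800 0.2771 0.0000]·P = 0.0000;  [-0.5673 -0.4283 0.3743]·P = 0.0122
det = 0.3628;  x = -0.0093+0.2859z,  y = -0.0162+0.4952z
sphere 1 gives Az²+Bz+C=0 with A=1.3270, B=0.1989, C=-0.1068;  B²−4AC=0.6063;  roots -0.3683, 0.2184;  negative root z = -0.3683
x = -0.1146, y = -0.1986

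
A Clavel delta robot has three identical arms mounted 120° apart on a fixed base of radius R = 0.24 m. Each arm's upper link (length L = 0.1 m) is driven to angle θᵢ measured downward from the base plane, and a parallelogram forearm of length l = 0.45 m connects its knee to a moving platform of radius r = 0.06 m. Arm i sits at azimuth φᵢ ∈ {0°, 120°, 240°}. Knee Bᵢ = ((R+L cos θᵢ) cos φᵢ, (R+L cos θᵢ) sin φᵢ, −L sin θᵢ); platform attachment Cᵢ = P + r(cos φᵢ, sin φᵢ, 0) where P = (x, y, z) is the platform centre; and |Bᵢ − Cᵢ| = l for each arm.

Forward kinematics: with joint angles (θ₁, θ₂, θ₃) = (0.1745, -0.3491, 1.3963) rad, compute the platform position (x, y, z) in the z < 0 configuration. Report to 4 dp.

φ1=0.0°: virtual centre (0.2785, 0.0000, -0.0174), radius l
arm 2 at φ=120.0°: e+L cos θ2 = 0.2740;  S2 = (-0.1370, 0.2373, 0.0342)
arm 3 at φ=240.0°: e+L cos θ3 = 0.1974;  S3 = (-0.0987, -0.1709, -0.0985)
subtract pairs → two planes through P
plane₁₂: -0.8309x+0.4745y+0.1031z = -0.0016
Cramer: x(z) = 0.0225-0.0650z;  y(z) = 0.0359-0.3312z
into |P−S₁|² = l²: 1.1139z² + 0.0442z + -0.1354 = 0;  Δ = 0.6051;  z = -0.3690 or 0.3293 → z<0 root = -0.3690
x = 0.0464, y = 0.1581

(0.0464, 0.1581, -0.3690)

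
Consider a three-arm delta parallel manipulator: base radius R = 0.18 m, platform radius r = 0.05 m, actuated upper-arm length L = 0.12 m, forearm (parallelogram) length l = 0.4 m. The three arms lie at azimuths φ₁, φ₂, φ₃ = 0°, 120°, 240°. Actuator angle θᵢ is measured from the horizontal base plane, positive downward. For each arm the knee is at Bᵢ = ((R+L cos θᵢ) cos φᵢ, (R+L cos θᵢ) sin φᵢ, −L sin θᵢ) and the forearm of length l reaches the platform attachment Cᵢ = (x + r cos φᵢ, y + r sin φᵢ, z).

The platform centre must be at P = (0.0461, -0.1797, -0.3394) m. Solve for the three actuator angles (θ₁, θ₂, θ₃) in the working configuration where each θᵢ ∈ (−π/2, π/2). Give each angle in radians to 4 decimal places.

θ₁ = 0.3489, θ₂ = 1.3964, θ₃ = -0.1748

arm 1 (φ=0.0°): x'=0.0461, y'=-0.1797
  A=0.0839, B=-0.3394, C=(l²−L²−A²−y'²−z²)/(2L)=-0.0372
  √(A²+B²)=0.3496;  θ1 = -1.3285+1.6773 ≈ 0.3489
arm 2 (φ=120.0°): x'=-0.1787, y'=0.0499
  A cos θ + B sin θ = C:  0.3087·cos θ + -0.3394·sin θ = -0.2807
  γ=atan2(-0.3394,0.3087)=-0.8328;  ψ=arccos(-0.6118)=2.2292;  θ2=γ+ψ≈1.3964
arm 3 (φ=240.0°): x'=0.1326, y'=0.1298
  e−x'=-0.0026;  (l²−L²−(e−x')²−y'²−z²)/2L = 0.0565
  √(A²+B²)=0.3394;  θ3 = -1.5784+1.4036 ≈ -0.1748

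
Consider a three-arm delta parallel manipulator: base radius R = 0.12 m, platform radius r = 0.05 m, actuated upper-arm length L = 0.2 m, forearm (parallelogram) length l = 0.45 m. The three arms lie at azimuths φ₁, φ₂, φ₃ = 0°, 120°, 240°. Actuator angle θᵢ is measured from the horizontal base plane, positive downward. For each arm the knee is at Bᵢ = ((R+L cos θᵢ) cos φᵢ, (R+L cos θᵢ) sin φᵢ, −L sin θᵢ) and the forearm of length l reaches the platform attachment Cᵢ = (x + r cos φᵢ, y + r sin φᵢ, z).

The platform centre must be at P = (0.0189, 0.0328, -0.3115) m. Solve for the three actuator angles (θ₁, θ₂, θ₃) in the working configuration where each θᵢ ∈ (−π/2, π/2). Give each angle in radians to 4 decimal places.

θ₁ = -0.3487, θ₂ = -0.3489, θ₃ = -0.0872

arm 1 (φ=0.0°): x'=0.0189, y'=0.0328
  A cos θ + B sin θ = C:  0.0511·cos θ + -0.3115·sin θ = 0.1545
  γ=atan2(-0.3115,0.0511)=-1.4082;  ψ=arccos(0.4893)=1.0595;  θ1=γ+ψ≈-0.3487
arm 2 (φ=120.0°): x'=0.0190, y'=-0.0328
  A=0.0510, B=-0.3115, C=(l²−L²−A²−y'²−z²)/(2L)=0.1545
  √(A²+B²)=0.3157;  θ2 = -1.4084+1.0594 ≈ -0.3489
rotate P by −φ3: (-0.0379, 0.0000, -0.3115)
  A cos θ + B sin θ = C:  0.1079·cos θ + -0.3115·sin θ = 0.1346
  √(A²+B²)=0.3296;  θ3 = -1.2375+1.1502 ≈ -0.0872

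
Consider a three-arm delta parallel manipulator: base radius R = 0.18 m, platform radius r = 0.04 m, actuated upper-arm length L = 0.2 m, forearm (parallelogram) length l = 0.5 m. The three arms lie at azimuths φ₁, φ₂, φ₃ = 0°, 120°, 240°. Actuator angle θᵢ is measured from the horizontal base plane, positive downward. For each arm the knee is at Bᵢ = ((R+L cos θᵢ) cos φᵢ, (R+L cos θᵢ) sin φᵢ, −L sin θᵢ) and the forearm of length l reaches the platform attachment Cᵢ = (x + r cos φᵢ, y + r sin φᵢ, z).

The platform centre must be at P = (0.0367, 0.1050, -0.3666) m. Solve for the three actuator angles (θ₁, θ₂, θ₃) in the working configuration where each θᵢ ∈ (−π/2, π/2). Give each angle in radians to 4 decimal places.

θ₁ = -0.0870, θ₂ = -0.2615, θ₃ = 0.5236

rotate P by −φ1: (0.0367, 0.1050, -0.3666)
  e−x'=0.1033;  (l²−L²−(e−x')²−y'²−z²)/2L = 0.1348
  θ1 = atan2(B,A) + arccos(C/0.3809) = -0.0870
φ2=120.0° → target in arm frame (0.0726, -0.0843)
  A=0.0674, B=-0.3666, C=(l²−L²−A²−y'²−z²)/(2L)=0.1599
  θ2 = atan2(B,A) + arccos(C/0.3727) = -0.2615
rotate P by −φ3: (-0.1093, -0.0207, -0.3666)
  e−x'=0.2493;  (l²−L²−(e−x')²−y'²−z²)/2L = 0.0326
  γ=atan2(-0.3666,0.2493)=-0.9736;  ψ=arccos(0.0735)=1.4972;  θ3=γ+ψ≈0.5236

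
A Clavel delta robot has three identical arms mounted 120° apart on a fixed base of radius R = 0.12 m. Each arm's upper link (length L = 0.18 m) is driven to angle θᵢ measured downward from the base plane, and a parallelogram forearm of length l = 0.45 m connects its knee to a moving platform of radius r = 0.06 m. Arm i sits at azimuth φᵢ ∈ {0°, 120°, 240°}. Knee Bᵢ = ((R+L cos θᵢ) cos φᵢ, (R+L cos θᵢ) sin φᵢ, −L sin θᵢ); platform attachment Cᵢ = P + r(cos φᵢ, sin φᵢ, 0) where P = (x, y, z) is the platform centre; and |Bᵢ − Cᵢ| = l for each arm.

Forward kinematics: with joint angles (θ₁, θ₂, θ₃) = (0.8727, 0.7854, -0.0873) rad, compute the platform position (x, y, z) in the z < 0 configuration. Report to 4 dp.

(-0.1204, -0.1674, -0.4325)

S1 = (0.1757·cos0.0°, 0.1757·sin0.0°, -0.1379) = (0.1757, 0.0000, -0.1379)
S2 = (0.1873·cos120.0°, 0.1873·sin120.0°, -0.1273) = (-0.0936, 0.1622, -0.1273)
S3 = (0.2393·cos240.0°, 0.2393·sin240.0°, 0.0157) = (-0.1197, -0.2073, 0.0157)
subtract pairs → two planes through P
[-0.5387 0.3244 0.0212]·P = 0.0014;  [-0.5907 -0.4145 0.3072]·P = 0.0076
det = 0.4149;  x = -0.0074+0.2614z,  y = -0.0079+0.3686z
sphere 1 gives Az²+Bz+C=0 with A=1.2042, B=0.1742, C=-0.1499;  B²−4AC=0.7525;  roots -0.4325, 0.2878;  negative root z = -0.4325
x = -0.1204, y = -0.1674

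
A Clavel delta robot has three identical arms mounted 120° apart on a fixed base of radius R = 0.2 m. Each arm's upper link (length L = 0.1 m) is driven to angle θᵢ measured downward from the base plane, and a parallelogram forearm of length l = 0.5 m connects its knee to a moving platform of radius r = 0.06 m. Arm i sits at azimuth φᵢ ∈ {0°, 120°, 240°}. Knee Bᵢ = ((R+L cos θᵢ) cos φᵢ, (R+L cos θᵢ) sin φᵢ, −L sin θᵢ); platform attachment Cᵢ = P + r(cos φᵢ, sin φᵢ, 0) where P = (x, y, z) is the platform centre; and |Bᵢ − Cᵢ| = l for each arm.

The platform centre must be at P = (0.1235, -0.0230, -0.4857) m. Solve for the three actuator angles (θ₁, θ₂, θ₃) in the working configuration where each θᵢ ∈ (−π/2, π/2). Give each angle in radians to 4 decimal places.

θ₁ = 0.0001, θ₂ = 0.9600, θ₃ = 0.7857

arm 1 (φ=0.0°): x'=0.1235, y'=-0.0230
  A cos θ + B sin θ = C:  0.0165·cos θ + -0.4857·sin θ = 0.0165
  √(A²+B²)=0.4860;  θ1 = -1.5368+1.5369 ≈ 0.0001
φ2=120.0° → target in arm frame (-0.0817, -0.0955)
  A=0.2217, B=-0.4857, C=(l²−L²−A²−y'²−z²)/(2L)=-0.2708
  θ2 = atan2(B,A) + arccos(C/0.5339) = 0.9600
rotate P by −φ3: (-0.0418, 0.1185, -0.4857)
  A=0.1818, B=-0.4857, C=(l²−L²−A²−y'²−z²)/(2L)=-0.2150
  θ3 = atan2(B,A) + arccos(C/0.5186) = 0.7857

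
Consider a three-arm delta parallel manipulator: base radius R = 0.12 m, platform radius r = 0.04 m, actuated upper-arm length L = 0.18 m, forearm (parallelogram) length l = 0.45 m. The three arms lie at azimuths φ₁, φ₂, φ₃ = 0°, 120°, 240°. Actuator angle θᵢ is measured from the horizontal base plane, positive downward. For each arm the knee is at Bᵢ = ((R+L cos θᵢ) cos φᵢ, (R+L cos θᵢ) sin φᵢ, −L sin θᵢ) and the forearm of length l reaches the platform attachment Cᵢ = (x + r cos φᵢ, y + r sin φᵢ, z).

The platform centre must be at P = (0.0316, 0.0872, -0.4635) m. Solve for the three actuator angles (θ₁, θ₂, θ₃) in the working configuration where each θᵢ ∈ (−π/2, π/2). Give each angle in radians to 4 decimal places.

φ1=0.0° → target in arm frame (0.0316, 0.0872)
  A cos θ + B sin θ = C:  0.0484·cos θ + -0.4635·sin θ = -0.1519
  √(A²+B²)=0.4660;  θ1 = -1.4668+1.9028 ≈ 0.4360
φ2=120.0° → target in arm frame (0.0597, -0.0710)
  A cos θ + B sin θ = C:  0.0203·cos θ + -0.4635·sin θ = -0.1394
  √(A²+B²)=0.4639;  θ2 = -1.5271+1.8760 ≈ 0.3489
arm 3 (φ=240.0°): x'=-0.0913, y'=-0.0162
  e−x'=0.1713;  (l²−L²−(e−x')²−y'²−z²)/2L = -0.2065
  θ3 = atan2(B,A) + arccos(C/0.4941) = 0.7852

θ₁ = 0.4360, θ₂ = 0.3489, θ₃ = 0.7852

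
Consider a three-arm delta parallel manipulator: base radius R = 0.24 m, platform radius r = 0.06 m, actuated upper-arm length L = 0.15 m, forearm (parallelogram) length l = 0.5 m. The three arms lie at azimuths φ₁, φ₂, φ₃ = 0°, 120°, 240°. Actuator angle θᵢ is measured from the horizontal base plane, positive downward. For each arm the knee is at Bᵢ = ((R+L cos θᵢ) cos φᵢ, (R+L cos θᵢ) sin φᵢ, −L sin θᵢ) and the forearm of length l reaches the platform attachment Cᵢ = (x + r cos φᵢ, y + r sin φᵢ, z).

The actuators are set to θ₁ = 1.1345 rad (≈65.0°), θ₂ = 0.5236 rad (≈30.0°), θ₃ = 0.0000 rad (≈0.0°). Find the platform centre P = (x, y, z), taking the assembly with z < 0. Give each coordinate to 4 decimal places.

arm 1 at φ=0.0°: ρ1 = 0.2434;  S1 = (0.2434, 0.0000, -0.1359)
φ2=120.0°: virtual centre (-0.1550, 0.2684, -0.0750), radius l
arm 3 at φ=240.0°: ρ3 = 0.3300;  S3 = (-0.1650, -0.2858, 0.0000)
subtract pairs → two planes through P
linear system: -0.7967x+0.5368y = 0.0239−0.1219z; -0.8168x+-0.5716y = 0.0312−0.2719z
det = 0.8938;  x = -0.0340+0.2412z,  y = -0.0059+0.1310z
quadratic in z: (1.0753)z²+(0.1365)z+(-0.1545)=0, √Δ=0.8266 → z ∈ {-0.4478, 0.3209}; z = -0.4478 (taking z<0)
x = -0.1421, y = -0.0646

(-0.1421, -0.0646, -0.4478)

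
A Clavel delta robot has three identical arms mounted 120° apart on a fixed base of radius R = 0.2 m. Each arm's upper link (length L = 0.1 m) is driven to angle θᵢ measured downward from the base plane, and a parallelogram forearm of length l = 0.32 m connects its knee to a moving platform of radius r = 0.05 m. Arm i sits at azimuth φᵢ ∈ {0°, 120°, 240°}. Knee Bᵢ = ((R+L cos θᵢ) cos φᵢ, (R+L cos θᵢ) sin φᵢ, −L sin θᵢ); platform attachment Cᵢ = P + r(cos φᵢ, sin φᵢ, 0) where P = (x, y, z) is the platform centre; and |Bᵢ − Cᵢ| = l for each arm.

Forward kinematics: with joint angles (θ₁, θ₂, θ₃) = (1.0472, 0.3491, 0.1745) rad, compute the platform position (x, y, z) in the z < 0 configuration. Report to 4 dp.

(-0.0700, -0.0114, -0.2580)

φ1=0.0°: virtual centre (0.2000, 0.0000, -0.0866), radius l
O2 = (0.2440·cos120.0°, 0.2440·sin120.0°, -0.0342) = (-0.1220, 0.2113, -0.0342)
O3 = (0.2485·cos240.0°, 0.2485·sin240.0°, -0.0174) = (-0.1242, -0.2152, -0.0174)
subtract pairs → two planes through P
[-0.6440 0.4226 0.1048]·P = 0.0132;  [-0.6485 -0.4304 0.1385]·P = 0.0145
det = 0.5512;  x = -0.0215+0.1880z,  y = -0.0015+0.0385z
quadratic in z: (1.0368)z²+(0.0898)z+(-0.0459)=0, √Δ=0.4453 → z ∈ {-0.2580, 0.1714}; z = -0.2580 (taking z<0)
x = -0.0700, y = -0.0114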